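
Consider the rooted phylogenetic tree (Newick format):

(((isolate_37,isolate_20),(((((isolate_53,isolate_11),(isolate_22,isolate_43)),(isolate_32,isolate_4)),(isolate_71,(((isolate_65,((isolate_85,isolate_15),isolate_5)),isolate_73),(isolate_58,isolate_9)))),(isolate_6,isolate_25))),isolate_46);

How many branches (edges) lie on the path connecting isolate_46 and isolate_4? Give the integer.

7

The MRCA of isolate_46 and isolate_4 is the root of the tree.
From isolate_46 up to that node: 1 branch. From isolate_4 up to the same node: 6 branches. Total: 1 + 6 = 7.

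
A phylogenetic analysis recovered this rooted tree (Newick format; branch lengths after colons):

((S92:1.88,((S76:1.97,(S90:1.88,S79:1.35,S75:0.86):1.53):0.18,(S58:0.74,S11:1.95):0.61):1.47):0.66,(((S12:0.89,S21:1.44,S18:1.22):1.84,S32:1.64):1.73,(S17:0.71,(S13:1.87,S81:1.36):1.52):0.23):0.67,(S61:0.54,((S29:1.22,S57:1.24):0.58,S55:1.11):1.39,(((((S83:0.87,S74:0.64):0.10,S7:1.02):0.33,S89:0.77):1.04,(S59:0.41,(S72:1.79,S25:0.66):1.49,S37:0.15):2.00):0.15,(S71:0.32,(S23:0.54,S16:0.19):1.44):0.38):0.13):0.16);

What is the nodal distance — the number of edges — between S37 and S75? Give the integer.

10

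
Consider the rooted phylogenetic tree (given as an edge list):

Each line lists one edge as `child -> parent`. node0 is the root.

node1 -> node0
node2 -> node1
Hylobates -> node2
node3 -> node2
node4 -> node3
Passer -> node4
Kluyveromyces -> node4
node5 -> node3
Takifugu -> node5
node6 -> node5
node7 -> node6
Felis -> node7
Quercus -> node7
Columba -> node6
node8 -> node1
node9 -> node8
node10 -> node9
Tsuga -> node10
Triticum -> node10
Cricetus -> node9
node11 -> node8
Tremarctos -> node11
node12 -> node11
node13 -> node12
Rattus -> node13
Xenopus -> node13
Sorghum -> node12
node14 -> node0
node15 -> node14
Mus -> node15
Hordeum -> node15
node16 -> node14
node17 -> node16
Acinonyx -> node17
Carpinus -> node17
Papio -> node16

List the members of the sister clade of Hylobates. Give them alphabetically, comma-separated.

Columba, Felis, Kluyveromyces, Passer, Quercus, Takifugu

Hylobates attaches to the tree at the node subtending (Hylobates,((Passer,Kluyveromyces),(Takifugu,((Felis,Quercus),Columba)))).
The other lineage descending from that same node — the sister group — is ((Passer,Kluyveromyces),(Takifugu,((Felis,Quercus),Columba))); its 6 tips in alphabetical order are the answer.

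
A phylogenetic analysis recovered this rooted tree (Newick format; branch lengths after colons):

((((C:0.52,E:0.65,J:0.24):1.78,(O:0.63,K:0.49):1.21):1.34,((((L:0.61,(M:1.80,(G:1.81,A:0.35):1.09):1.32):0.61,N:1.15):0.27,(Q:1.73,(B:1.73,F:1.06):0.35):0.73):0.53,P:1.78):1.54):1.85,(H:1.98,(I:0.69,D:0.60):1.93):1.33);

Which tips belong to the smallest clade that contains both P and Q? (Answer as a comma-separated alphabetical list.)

A, B, F, G, L, M, N, P, Q

Tracing P: it sits inside ((((L,(M,(G,A))),N),(Q,(B,F))),P).
Tracing Q: it sits inside (Q,(B,F)).
The smallest clade enclosing both is ((((L,(M,(G,A))),N),(Q,(B,F))),P); the answer is its 9 terminal taxa in alphabetical order.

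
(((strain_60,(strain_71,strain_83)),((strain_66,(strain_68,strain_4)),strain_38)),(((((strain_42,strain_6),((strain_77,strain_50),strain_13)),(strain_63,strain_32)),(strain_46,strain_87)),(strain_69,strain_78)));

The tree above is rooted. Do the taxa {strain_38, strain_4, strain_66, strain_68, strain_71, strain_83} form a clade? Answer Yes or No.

The MRCA of the listed taxa subtends ((strain_60,(strain_71,strain_83)),((strain_66,(strain_68,strain_4)),strain_38)).
That clade also contains strain_60, which is not in the proposed group, so the group is not monophyletic.

No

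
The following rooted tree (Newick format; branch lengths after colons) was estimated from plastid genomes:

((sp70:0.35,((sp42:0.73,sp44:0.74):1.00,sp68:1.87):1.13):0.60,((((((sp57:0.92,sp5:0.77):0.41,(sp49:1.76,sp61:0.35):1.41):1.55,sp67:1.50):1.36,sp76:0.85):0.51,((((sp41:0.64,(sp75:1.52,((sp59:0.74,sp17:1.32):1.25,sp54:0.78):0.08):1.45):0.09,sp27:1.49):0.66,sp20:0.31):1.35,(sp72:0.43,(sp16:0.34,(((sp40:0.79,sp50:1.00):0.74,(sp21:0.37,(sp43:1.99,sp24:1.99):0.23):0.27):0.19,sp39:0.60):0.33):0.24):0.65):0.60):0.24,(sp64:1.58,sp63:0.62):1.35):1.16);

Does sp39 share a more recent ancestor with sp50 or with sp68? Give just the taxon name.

The MRCA of sp39 and sp50 subtends (((sp40,sp50),(sp21,(sp43,sp24))),sp39) (6 taxa).
The MRCA of sp39 and sp68 is the root, subtending the entire tree (27 taxa).
The first is nested inside the second, so sp39 shares a more recent common ancestor with sp50.

sp50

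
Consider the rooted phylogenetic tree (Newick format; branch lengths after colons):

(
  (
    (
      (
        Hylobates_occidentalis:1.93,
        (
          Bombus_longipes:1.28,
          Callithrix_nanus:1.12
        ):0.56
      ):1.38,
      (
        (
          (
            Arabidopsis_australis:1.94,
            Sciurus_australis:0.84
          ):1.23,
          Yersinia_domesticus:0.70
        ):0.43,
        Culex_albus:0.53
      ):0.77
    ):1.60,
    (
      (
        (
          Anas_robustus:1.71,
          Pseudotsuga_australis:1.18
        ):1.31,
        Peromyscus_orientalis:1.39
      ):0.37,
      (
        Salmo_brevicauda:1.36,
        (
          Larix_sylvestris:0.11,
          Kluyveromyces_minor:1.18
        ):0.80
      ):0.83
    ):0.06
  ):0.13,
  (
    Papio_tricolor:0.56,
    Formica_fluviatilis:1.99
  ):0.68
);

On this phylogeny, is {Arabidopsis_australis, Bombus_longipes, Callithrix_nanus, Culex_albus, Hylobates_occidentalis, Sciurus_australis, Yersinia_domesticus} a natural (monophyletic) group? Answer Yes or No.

The most recent common ancestor of these taxa subtends ((Hylobates_occidentalis,(Bombus_longipes,Callithrix_nanus)),(((Arabidopsis_australis,Sciurus_australis),Yersinia_domesticus),Culex_albus)).
That clade has exactly 7 tips — every listed taxon and nothing else — so the group is monophyletic.

Yes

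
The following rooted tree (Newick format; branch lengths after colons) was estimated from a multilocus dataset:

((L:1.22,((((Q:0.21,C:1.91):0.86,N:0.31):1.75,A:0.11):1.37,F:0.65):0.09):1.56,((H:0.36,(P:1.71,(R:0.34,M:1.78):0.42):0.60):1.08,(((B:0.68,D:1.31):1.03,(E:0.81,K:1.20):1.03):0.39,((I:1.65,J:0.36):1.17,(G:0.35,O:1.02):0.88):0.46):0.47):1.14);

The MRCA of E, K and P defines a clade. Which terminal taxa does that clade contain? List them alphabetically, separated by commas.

B, D, E, G, H, I, J, K, M, O, P, R

Tracing E: it sits inside (E,K).
Tracing K: it sits inside (E,K).
Tracing P: it sits inside (P,(R,M)).
The smallest clade enclosing all 3 is ((H,(P,(R,M))),(((B,D),(E,K)),((I,J),(G,O)))); the answer is its 12 terminal taxa in alphabetical order.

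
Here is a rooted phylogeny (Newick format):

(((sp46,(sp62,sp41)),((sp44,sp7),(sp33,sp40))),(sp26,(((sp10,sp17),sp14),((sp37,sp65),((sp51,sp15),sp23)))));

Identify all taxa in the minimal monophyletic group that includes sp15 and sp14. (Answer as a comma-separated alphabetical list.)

Tracing sp15: it sits inside (sp51,sp15).
Tracing sp14: it sits inside ((sp10,sp17),sp14).
The smallest clade enclosing both is (((sp10,sp17),sp14),((sp37,sp65),((sp51,sp15),sp23))); the answer is its 8 terminal taxa in alphabetical order.

sp10, sp14, sp15, sp17, sp23, sp37, sp51, sp65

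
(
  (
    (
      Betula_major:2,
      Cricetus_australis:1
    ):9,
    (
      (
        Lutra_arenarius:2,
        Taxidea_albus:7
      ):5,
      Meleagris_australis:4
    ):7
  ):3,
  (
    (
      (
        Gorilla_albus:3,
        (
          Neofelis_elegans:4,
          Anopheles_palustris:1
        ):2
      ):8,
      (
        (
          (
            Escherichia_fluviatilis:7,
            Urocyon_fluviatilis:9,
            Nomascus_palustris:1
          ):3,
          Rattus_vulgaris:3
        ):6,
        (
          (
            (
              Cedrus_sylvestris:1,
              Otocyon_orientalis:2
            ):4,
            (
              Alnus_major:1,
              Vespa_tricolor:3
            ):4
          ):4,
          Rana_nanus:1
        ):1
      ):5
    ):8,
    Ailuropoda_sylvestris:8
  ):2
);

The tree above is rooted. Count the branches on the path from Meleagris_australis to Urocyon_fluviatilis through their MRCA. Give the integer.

9

The MRCA of Meleagris_australis and Urocyon_fluviatilis is the root of the tree.
From Meleagris_australis up to that node: 3 branches. From Urocyon_fluviatilis up to the same node: 6 branches. Total: 3 + 6 = 9.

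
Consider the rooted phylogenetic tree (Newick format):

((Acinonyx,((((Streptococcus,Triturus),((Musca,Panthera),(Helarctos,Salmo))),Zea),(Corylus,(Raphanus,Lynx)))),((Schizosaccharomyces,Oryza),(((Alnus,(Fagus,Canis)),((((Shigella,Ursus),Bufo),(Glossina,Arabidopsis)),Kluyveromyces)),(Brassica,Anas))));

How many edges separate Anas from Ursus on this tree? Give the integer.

8

The MRCA of Anas and Ursus is the node subtending (((Alnus,(Fagus,Canis)),((((Shigella,Ursus),Bufo),(Glossina,Arabidopsis)),Kluyveromyces)),(Brassica,Anas)).
From Anas up to that node: 2 branches. From Ursus up to the same node: 6 branches. Total: 2 + 6 = 8.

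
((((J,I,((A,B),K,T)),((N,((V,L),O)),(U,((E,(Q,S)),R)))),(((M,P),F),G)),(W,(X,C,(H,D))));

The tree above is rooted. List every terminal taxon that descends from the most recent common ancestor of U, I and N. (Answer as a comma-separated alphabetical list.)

Tracing U: it sits inside (U,((E,(Q,S)),R)).
Tracing I: it sits inside (J,I,((A,B),K,T)).
Tracing N: it sits inside (N,((V,L),O)).
The smallest clade enclosing all 3 is ((J,I,((A,B),K,T)),((N,((V,L),O)),(U,((E,(Q,S)),R)))); the answer is its 15 terminal taxa in alphabetical order.

A, B, E, I, J, K, L, N, O, Q, R, S, T, U, V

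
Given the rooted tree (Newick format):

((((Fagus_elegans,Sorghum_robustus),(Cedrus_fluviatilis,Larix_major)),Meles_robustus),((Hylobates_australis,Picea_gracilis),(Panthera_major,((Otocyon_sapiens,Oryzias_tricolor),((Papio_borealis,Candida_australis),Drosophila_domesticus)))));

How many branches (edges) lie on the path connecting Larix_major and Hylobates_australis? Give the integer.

7

The MRCA of Larix_major and Hylobates_australis is the root of the tree.
From Larix_major up to that node: 4 branches. From Hylobates_australis up to the same node: 3 branches. Total: 4 + 3 = 7.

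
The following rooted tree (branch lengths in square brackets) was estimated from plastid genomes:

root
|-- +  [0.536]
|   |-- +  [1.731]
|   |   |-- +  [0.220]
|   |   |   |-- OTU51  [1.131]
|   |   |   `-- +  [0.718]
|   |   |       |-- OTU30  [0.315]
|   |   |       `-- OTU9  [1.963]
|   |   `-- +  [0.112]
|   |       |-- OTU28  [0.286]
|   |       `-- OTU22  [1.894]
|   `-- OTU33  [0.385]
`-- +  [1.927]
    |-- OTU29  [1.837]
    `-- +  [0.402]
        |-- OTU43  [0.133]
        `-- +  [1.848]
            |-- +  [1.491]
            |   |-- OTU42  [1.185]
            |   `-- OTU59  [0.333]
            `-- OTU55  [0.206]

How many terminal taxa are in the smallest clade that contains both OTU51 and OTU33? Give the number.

The MRCA of OTU51 and OTU33 is the node subtending (((OTU51,(OTU30,OTU9)),(OTU28,OTU22)),OTU33).
That clade contains 6 terminal taxa: OTU22, OTU28, OTU30, OTU33, OTU51, OTU9.

6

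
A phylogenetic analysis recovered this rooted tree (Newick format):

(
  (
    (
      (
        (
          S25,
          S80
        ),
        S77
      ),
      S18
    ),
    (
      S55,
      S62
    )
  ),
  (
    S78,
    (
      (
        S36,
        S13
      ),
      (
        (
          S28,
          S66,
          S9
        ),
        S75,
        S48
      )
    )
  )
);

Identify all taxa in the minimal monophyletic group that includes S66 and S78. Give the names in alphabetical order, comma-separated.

S13, S28, S36, S48, S66, S75, S78, S9

Tracing S66: it sits inside (S28,S66,S9).
Tracing S78: it sits inside (S78,((S36,S13),((S28,S66,S9),S75,S48))).
The smallest clade enclosing both is (S78,((S36,S13),((S28,S66,S9),S75,S48))); the answer is its 8 terminal taxa in alphabetical order.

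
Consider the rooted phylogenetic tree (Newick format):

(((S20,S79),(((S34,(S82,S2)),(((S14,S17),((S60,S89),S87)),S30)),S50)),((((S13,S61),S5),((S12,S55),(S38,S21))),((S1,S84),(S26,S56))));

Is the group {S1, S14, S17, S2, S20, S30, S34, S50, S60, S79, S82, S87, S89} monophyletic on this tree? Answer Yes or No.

No

The MRCA of the listed taxa is the root, so the smallest clade containing them is the whole tree.
That clade also contains S12, S13, S21, S26, S38, S5, S55, S56, S61, S84, which are not in the proposed group, so the group is not monophyletic.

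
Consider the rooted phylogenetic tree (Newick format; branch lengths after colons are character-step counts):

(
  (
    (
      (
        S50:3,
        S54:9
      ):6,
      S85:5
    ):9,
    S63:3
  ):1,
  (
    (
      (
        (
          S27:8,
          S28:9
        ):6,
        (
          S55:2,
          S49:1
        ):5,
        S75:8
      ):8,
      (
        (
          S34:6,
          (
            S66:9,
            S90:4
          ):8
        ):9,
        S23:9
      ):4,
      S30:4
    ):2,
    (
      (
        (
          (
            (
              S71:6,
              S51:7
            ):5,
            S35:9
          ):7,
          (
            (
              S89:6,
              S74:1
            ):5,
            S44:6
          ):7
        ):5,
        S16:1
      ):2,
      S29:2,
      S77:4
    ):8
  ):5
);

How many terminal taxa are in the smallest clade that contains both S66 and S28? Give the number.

The MRCA of S66 and S28 is the node subtending (((S27,S28),(S55,S49),S75),((S34,(S66,S90)),S23),S30).
That clade contains 10 terminal taxa: S23, S27, S28, S30, S34, S49, S55, S66, S75, S90.

10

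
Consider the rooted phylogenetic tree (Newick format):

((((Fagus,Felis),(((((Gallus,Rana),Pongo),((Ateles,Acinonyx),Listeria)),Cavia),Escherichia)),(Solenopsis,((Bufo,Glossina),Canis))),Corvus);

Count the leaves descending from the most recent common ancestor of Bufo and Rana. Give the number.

14

The MRCA of Bufo and Rana is the node subtending (((Fagus,Felis),(((((Gallus,Rana),Pongo),((Ateles,Acinonyx),Listeria)),Cavia),Escherichia)),(Solenopsis,((Bufo,Glossina),Canis))).
That clade contains 14 terminal taxa: Acinonyx, Ateles, Bufo, Canis, Cavia, Escherichia, Fagus, Felis, Gallus, Glossina, Listeria, Pongo, Rana, Solenopsis.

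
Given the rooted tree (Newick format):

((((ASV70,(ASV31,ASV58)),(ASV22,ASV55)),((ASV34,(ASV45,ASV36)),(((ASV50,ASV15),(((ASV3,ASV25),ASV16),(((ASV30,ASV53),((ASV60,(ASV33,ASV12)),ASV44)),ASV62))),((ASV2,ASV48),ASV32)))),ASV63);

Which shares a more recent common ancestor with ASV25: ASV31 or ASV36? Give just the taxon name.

The MRCA of ASV25 and ASV36 subtends ((ASV34,(ASV45,ASV36)),(((ASV50,ASV15),(((ASV3,ASV25),ASV16),(((ASV30,ASV53),((ASV60,(ASV33,ASV12)),ASV44)),ASV62))),((ASV2,ASV48),ASV32))) (18 taxa).
The MRCA of ASV25 and ASV31 subtends (((ASV70,(ASV31,ASV58)),(ASV22,ASV55)),((ASV34,(ASV45,ASV36)),(((ASV50,ASV15),(((ASV3,ASV25),ASV16),(((ASV30,ASV53),((ASV60,(ASV33,ASV12)),ASV44)),ASV62))),((ASV2,ASV48),ASV32)))) (23 taxa).
The first is nested inside the second, so ASV25 shares a more recent common ancestor with ASV36.

ASV36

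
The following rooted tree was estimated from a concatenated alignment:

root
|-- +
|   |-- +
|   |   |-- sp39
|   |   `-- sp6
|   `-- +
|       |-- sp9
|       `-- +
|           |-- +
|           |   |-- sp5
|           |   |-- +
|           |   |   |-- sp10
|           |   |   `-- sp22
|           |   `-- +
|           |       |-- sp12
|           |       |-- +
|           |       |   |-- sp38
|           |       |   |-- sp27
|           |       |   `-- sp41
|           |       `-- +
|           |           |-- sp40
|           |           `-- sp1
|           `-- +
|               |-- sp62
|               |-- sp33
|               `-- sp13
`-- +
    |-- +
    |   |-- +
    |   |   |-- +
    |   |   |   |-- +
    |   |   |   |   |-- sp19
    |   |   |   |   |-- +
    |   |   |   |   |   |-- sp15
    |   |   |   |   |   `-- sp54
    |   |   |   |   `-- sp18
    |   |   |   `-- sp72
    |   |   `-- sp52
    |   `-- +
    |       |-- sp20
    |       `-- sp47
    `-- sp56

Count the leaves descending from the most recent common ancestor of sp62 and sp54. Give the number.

24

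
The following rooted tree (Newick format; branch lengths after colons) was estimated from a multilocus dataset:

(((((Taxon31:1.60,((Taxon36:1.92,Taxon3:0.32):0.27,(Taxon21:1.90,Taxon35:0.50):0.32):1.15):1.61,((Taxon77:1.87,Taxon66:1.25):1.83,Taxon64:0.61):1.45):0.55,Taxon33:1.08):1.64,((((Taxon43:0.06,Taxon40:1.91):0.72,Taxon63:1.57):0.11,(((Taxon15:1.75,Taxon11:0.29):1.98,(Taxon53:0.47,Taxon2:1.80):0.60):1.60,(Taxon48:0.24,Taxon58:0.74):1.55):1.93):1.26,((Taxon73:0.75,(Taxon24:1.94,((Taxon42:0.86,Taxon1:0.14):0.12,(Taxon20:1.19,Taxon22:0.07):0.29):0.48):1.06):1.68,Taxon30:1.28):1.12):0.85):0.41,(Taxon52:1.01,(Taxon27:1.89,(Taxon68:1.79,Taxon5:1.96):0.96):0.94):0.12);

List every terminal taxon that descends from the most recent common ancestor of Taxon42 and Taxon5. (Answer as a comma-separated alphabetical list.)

Tracing Taxon42: it sits inside (Taxon42,Taxon1).
Tracing Taxon5: it sits inside (Taxon68,Taxon5).
The smallest clade enclosing both is the whole tree (their MRCA is the root), so the answer is all 29 tips in alphabetical order.

Taxon1, Taxon11, Taxon15, Taxon2, Taxon20, Taxon21, Taxon22, Taxon24, Taxon27, Taxon3, Taxon30, Taxon31, Taxon33, Taxon35, Taxon36, Taxon40, Taxon42, Taxon43, Taxon48, Taxon5, Taxon52, Taxon53, Taxon58, Taxon63, Taxon64, Taxon66, Taxon68, Taxon73, Taxon77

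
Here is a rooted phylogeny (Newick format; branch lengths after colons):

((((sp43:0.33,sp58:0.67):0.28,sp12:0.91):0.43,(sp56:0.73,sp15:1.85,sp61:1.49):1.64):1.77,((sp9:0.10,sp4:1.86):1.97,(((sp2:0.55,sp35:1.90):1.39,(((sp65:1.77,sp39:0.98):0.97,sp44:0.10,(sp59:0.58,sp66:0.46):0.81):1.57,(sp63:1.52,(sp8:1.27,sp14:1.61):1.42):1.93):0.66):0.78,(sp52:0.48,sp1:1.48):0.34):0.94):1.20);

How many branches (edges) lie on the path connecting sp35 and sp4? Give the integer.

The MRCA of sp35 and sp4 is the node subtending ((sp9,sp4),(((sp2,sp35),(((sp65,sp39),sp44,(sp59,sp66)),(sp63,(sp8,sp14)))),(sp52,sp1))).
From sp35 up to that node: 4 branches. From sp4 up to the same node: 2 branches. Total: 4 + 2 = 6.

6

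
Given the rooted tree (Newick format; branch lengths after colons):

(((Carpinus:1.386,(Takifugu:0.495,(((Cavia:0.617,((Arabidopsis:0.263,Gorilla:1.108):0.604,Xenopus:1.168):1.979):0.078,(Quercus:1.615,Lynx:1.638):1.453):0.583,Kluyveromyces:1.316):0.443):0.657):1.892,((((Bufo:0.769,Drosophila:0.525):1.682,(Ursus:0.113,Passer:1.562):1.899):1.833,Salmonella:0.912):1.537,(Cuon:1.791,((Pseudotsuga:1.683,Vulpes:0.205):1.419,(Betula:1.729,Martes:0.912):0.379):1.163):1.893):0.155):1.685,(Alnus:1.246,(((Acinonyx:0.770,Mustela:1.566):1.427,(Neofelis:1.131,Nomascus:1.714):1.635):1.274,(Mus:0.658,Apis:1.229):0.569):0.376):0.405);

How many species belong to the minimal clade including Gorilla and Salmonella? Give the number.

19

The MRCA of Gorilla and Salmonella is the node subtending ((Carpinus,(Takifugu,(((Cavia,((Arabidopsis,Gorilla),Xenopus)),(Quercus,Lynx)),Kluyveromyces))),((((Bufo,Drosophila),(Ursus,Passer)),Salmonella),(Cuon,((Pseudotsuga,Vulpes),(Betula,Martes))))).
That clade contains 19 terminal taxa: Arabidopsis, Betula, Bufo, Carpinus, Cavia, Cuon, Drosophila, Gorilla, Kluyveromyces, Lynx, Martes, Passer, Pseudotsuga, Quercus, Salmonella, Takifugu, Ursus, Vulpes, Xenopus.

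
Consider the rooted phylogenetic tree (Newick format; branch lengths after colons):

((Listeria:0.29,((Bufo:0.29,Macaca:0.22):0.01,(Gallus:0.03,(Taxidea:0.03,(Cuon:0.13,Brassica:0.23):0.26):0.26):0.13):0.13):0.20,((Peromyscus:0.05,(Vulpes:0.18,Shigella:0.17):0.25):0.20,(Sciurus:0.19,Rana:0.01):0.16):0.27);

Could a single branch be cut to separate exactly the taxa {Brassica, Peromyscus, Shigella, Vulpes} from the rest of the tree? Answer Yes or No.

No

The MRCA of the listed taxa is the root, so the smallest clade containing them is the whole tree.
That clade also contains Bufo, Cuon, Gallus, Listeria, Macaca, Rana, Sciurus, Taxidea, which are not in the proposed group, so the group is not monophyletic.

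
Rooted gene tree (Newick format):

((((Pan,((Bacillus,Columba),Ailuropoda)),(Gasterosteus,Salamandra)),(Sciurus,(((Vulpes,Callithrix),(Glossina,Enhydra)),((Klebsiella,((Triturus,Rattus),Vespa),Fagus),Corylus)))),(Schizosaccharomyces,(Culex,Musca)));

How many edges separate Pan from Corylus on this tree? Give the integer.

The MRCA of Pan and Corylus is the node subtending (((Pan,((Bacillus,Columba),Ailuropoda)),(Gasterosteus,Salamandra)),(Sciurus,(((Vulpes,Callithrix),(Glossina,Enhydra)),((Klebsiella,((Triturus,Rattus),Vespa),Fagus),Corylus)))).
From Pan up to that node: 3 branches. From Corylus up to the same node: 4 branches. Total: 3 + 4 = 7.

7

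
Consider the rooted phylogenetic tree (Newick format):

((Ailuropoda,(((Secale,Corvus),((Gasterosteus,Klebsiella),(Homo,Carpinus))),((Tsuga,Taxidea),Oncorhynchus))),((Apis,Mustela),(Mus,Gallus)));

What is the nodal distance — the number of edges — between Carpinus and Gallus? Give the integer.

9

The MRCA of Carpinus and Gallus is the root of the tree.
From Carpinus up to that node: 6 branches. From Gallus up to the same node: 3 branches. Total: 6 + 3 = 9.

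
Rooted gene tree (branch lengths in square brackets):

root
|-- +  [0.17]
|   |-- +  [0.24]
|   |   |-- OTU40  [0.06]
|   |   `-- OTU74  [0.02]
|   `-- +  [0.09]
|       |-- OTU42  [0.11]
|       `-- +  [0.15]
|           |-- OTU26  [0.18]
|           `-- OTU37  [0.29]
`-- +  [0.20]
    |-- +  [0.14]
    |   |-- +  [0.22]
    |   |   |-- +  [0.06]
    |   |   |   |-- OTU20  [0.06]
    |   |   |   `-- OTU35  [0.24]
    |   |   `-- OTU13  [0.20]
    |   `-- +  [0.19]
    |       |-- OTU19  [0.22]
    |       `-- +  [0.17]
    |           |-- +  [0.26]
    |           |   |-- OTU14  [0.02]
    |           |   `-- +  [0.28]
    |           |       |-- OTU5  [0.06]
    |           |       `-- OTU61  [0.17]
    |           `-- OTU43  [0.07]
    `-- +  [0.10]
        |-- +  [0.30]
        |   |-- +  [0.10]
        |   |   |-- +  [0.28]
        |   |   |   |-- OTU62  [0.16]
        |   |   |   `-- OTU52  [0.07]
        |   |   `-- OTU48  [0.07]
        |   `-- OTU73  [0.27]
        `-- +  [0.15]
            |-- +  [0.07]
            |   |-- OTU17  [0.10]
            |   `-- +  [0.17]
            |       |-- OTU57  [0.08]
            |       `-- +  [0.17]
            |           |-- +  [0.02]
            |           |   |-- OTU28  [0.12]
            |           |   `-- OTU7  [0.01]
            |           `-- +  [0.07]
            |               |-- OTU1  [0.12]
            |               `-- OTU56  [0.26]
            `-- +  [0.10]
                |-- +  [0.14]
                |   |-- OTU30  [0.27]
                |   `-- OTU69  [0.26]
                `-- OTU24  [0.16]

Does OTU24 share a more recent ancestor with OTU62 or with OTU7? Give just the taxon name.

The MRCA of OTU24 and OTU7 subtends ((OTU17,(OTU57,((OTU28,OTU7),(OTU1,OTU56)))),((OTU30,OTU69),OTU24)) (9 taxa).
The MRCA of OTU24 and OTU62 subtends ((((OTU62,OTU52),OTU48),OTU73),((OTU17,(OTU57,((OTU28,OTU7),(OTU1,OTU56)))),((OTU30,OTU69),OTU24))) (13 taxa).
The first is nested inside the second, so OTU24 shares a more recent common ancestor with OTU7.

OTU7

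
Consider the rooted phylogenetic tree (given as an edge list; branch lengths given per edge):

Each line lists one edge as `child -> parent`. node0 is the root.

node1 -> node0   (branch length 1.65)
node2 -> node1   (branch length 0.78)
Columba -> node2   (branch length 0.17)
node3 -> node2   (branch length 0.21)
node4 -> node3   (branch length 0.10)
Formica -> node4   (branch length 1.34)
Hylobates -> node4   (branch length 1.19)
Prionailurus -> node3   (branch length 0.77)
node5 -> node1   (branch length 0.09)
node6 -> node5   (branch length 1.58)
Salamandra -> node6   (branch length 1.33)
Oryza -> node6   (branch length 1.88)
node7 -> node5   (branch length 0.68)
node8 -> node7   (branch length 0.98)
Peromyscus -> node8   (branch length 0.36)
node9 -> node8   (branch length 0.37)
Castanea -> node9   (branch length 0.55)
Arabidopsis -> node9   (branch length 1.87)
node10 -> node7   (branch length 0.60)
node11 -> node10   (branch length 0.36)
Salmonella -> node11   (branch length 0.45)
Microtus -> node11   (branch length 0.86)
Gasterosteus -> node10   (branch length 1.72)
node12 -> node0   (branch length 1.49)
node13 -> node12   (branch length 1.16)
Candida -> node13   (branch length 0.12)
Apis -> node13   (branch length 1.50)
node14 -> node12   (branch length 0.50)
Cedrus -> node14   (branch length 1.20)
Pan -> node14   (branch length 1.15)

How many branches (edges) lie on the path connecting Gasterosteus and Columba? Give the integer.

6

The MRCA of Gasterosteus and Columba is the node subtending ((Columba,((Formica,Hylobates),Prionailurus)),((Salamandra,Oryza),((Peromyscus,(Castanea,Arabidopsis)),((Salmonella,Microtus),Gasterosteus)))).
From Gasterosteus up to that node: 4 branches. From Columba up to the same node: 2 branches. Total: 4 + 2 = 6.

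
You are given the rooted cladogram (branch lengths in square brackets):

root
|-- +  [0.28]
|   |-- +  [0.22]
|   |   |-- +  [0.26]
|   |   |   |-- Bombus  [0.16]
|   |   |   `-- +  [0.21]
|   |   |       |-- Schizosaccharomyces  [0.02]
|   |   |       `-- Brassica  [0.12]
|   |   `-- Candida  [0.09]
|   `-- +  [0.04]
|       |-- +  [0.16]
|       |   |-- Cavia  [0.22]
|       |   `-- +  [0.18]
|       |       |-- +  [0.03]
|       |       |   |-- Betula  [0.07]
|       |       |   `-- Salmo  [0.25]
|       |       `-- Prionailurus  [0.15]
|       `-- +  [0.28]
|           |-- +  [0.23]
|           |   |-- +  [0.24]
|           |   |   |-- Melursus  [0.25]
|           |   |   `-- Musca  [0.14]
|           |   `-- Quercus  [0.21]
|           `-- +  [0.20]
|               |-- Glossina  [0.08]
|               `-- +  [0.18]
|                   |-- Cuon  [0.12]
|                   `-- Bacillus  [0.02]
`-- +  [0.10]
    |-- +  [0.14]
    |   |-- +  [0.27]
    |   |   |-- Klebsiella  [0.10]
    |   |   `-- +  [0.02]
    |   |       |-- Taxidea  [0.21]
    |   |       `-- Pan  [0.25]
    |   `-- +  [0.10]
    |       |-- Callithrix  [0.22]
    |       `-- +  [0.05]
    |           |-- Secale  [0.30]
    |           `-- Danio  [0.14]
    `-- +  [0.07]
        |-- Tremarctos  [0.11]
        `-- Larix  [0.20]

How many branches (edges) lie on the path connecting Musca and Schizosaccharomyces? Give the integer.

9

The MRCA of Musca and Schizosaccharomyces is the node subtending (((Bombus,(Schizosaccharomyces,Brassica)),Candida),((Cavia,((Betula,Salmo),Prionailurus)),(((Melursus,Musca),Quercus),(Glossina,(Cuon,Bacillus))))).
From Musca up to that node: 5 branches. From Schizosaccharomyces up to the same node: 4 branches. Total: 5 + 4 = 9.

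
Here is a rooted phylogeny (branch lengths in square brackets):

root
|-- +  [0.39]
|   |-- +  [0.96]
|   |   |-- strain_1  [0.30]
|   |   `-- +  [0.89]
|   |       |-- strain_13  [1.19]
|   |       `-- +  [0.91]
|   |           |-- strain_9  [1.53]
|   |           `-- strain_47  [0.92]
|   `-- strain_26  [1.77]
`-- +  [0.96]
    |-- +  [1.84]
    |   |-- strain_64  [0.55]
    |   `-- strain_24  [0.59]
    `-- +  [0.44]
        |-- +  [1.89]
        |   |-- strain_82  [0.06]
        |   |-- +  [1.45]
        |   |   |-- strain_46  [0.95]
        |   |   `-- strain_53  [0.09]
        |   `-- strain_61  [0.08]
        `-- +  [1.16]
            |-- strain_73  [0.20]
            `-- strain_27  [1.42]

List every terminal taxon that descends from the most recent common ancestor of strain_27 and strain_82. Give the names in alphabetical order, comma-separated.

Tracing strain_27: it sits inside (strain_73,strain_27).
Tracing strain_82: it sits inside (strain_82,(strain_46,strain_53),strain_61).
The smallest clade enclosing both is ((strain_82,(strain_46,strain_53),strain_61),(strain_73,strain_27)); the answer is its 6 terminal taxa in alphabetical order.

strain_27, strain_46, strain_53, strain_61, strain_73, strain_82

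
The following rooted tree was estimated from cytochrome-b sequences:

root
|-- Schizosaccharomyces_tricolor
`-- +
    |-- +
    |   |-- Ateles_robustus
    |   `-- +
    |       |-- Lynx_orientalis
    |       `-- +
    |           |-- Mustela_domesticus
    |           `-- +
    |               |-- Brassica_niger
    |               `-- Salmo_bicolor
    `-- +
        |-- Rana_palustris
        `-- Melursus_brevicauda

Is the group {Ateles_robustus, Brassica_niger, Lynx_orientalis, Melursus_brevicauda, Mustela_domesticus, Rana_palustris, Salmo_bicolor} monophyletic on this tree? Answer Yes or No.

The most recent common ancestor of these taxa subtends ((Ateles_robustus,(Lynx_orientalis,(Mustela_domesticus,(Brassica_niger,Salmo_bicolor)))),(Rana_palustris,Melursus_brevicauda)).
That clade has exactly 7 tips — every listed taxon and nothing else — so the group is monophyletic.

Yes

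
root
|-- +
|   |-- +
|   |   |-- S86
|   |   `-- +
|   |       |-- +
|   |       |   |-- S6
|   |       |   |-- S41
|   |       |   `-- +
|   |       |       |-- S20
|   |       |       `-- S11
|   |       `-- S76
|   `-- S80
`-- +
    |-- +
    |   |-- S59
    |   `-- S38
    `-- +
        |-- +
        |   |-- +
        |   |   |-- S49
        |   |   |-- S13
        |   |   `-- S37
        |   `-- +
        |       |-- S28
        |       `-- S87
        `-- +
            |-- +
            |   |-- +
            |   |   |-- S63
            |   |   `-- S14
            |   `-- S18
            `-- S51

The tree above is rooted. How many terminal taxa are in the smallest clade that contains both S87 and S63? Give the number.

9

The MRCA of S87 and S63 is the node subtending (((S49,S13,S37),(S28,S87)),(((S63,S14),S18),S51)).
That clade contains 9 terminal taxa: S13, S14, S18, S28, S37, S49, S51, S63, S87.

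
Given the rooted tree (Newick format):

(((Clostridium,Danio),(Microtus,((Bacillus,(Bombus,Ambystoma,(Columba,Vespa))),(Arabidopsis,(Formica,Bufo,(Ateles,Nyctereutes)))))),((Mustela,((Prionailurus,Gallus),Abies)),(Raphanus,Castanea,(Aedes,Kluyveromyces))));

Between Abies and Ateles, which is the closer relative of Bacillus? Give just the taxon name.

Ateles

The MRCA of Bacillus and Ateles subtends ((Bacillus,(Bombus,Ambystoma,(Columba,Vespa))),(Arabidopsis,(Formica,Bufo,(Ateles,Nyctereutes)))) (10 taxa).
The MRCA of Bacillus and Abies is the root, subtending the entire tree (21 taxa).
The first is nested inside the second, so Bacillus shares a more recent common ancestor with Ateles.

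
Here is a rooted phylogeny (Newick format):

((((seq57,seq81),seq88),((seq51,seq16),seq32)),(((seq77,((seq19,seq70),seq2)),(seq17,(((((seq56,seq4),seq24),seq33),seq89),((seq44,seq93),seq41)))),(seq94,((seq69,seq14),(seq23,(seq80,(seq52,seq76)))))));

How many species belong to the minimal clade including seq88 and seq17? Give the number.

26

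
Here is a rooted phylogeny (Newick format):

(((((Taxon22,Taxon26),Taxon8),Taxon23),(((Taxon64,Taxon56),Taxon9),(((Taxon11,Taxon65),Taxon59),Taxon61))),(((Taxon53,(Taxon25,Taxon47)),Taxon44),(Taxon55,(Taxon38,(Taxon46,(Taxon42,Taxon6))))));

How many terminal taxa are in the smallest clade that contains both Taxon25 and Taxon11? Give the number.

20

The MRCA of Taxon25 and Taxon11 is the root, so the clade is the entire tree.
That clade contains 20 terminal taxa: Taxon11, Taxon22, Taxon23, Taxon25, Taxon26, Taxon38, Taxon42, Taxon44, Taxon46, Taxon47, Taxon53, Taxon55, Taxon56, Taxon59, Taxon6, Taxon61, Taxon64, Taxon65, Taxon8, Taxon9.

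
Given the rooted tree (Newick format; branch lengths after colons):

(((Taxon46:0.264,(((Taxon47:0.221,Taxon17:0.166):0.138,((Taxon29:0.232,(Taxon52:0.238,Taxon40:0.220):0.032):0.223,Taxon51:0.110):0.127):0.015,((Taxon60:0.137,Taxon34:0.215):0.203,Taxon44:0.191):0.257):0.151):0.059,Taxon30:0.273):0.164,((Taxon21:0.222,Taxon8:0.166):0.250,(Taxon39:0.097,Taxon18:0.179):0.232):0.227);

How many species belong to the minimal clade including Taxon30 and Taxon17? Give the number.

11

The MRCA of Taxon30 and Taxon17 is the node subtending ((Taxon46,(((Taxon47,Taxon17),((Taxon29,(Taxon52,Taxon40)),Taxon51)),((Taxon60,Taxon34),Taxon44))),Taxon30).
That clade contains 11 terminal taxa: Taxon17, Taxon29, Taxon30, Taxon34, Taxon40, Taxon44, Taxon46, Taxon47, Taxon51, Taxon52, Taxon60.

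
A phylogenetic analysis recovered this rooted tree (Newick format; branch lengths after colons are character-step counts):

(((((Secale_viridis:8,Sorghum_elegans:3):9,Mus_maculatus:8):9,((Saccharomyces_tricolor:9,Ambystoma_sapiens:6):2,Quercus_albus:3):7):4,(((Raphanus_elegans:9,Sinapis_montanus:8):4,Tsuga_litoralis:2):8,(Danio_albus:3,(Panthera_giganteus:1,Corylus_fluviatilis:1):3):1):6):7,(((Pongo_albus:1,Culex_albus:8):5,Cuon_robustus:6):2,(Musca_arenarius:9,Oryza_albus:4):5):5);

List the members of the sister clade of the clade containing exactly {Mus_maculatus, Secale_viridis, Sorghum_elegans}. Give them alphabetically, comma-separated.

Ambystoma_sapiens, Quercus_albus, Saccharomyces_tricolor

The clade containing exactly {Mus_maculatus, Secale_viridis, Sorghum_elegans} attaches to the tree at the node subtending (((Secale_viridis,Sorghum_elegans),Mus_maculatus),((Saccharomyces_tricolor,Ambystoma_sapiens),Quercus_albus)).
The other lineage descending from that same node — the sister group — is ((Saccharomyces_tricolor,Ambystoma_sapiens),Quercus_albus); its 3 tips in alphabetical order are the answer.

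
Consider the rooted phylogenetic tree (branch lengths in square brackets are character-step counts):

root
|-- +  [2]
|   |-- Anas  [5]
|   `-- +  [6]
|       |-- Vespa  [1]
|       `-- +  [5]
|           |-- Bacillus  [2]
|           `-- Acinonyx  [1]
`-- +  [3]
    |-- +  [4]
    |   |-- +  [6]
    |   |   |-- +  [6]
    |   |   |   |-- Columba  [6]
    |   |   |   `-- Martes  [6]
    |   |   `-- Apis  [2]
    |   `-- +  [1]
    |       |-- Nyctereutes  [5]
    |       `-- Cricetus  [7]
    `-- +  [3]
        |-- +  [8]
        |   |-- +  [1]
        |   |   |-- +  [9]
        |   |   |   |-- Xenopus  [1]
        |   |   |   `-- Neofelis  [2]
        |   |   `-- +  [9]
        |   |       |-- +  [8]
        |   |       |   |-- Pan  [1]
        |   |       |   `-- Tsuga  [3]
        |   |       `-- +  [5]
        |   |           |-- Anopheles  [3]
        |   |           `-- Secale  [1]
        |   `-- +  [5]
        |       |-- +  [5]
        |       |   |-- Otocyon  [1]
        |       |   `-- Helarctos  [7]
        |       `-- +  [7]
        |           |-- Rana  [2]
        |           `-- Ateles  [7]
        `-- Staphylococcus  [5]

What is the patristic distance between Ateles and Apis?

42

The path runs Ateles → … → MRCA → … → Apis; the MRCA is the node subtending ((((Columba,Martes),Apis),(Nyctereutes,Cricetus)),((((Xenopus,Neofelis),((Pan,Tsuga),(Anopheles,Secale))),((Otocyon,Helarctos),(Rana,Ateles))),Staphylococcus)).
Branch lengths along that path: 7 + 7 + 5 + 8 + 3 + 4 + 6 + 2 = 42.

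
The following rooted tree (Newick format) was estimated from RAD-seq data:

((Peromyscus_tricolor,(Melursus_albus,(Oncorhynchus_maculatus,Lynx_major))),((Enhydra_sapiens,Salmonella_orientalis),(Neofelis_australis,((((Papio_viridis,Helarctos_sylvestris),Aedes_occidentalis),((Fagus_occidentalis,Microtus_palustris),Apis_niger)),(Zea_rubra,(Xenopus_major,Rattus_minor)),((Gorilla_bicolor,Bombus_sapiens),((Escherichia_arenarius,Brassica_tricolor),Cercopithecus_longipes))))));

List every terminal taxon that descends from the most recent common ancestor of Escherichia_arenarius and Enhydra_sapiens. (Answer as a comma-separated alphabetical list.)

Tracing Escherichia_arenarius: it sits inside (Escherichia_arenarius,Brassica_tricolor).
Tracing Enhydra_sapiens: it sits inside (Enhydra_sapiens,Salmonella_orientalis).
The smallest clade enclosing both is ((Enhydra_sapiens,Salmonella_orientalis),(Neofelis_australis,((((Papio_viridis,Helarctos_sylvestris),Aedes_occidentalis),((Fagus_occidentalis,Microtus_palustris),Apis_niger)),(Zea_rubra,(Xenopus_major,Rattus_minor)),((Gorilla_bicolor,Bombus_sapiens),((Escherichia_arenarius,Brassica_tricolor),Cercopithecus_longipes))))); the answer is its 17 terminal taxa in alphabetical order.

Aedes_occidentalis, Apis_niger, Bombus_sapiens, Brassica_tricolor, Cercopithecus_longipes, Enhydra_sapiens, Escherichia_arenarius, Fagus_occidentalis, Gorilla_bicolor, Helarctos_sylvestris, Microtus_palustris, Neofelis_australis, Papio_viridis, Rattus_minor, Salmonella_orientalis, Xenopus_major, Zea_rubra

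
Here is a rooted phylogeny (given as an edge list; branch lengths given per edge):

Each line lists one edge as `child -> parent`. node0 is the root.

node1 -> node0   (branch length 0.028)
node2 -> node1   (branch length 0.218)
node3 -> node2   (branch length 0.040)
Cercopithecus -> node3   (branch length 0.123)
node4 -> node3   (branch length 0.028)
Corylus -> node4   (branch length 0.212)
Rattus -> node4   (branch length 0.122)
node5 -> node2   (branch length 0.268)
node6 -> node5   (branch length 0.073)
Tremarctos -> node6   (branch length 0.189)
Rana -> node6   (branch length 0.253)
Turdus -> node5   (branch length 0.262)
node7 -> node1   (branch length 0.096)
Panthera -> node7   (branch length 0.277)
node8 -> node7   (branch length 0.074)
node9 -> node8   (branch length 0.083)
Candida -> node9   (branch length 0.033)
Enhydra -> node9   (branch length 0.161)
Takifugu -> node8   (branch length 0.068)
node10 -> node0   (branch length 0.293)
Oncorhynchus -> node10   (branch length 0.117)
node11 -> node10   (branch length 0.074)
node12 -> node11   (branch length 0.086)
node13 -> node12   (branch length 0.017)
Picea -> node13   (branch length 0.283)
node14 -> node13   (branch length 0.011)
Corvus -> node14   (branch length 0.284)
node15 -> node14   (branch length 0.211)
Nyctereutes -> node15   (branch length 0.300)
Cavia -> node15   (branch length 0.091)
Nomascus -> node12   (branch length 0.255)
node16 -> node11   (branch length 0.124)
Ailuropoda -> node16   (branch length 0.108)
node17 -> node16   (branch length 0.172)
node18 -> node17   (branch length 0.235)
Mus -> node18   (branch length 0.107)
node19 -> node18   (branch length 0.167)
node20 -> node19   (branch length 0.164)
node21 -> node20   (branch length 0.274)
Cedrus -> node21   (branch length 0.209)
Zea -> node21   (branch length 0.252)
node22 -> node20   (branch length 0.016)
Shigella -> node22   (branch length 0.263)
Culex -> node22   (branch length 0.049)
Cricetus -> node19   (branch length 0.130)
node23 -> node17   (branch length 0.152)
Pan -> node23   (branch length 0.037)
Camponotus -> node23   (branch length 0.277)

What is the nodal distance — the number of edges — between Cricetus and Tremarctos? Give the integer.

12

The MRCA of Cricetus and Tremarctos is the root of the tree.
From Cricetus up to that node: 7 branches. From Tremarctos up to the same node: 5 branches. Total: 7 + 5 = 12.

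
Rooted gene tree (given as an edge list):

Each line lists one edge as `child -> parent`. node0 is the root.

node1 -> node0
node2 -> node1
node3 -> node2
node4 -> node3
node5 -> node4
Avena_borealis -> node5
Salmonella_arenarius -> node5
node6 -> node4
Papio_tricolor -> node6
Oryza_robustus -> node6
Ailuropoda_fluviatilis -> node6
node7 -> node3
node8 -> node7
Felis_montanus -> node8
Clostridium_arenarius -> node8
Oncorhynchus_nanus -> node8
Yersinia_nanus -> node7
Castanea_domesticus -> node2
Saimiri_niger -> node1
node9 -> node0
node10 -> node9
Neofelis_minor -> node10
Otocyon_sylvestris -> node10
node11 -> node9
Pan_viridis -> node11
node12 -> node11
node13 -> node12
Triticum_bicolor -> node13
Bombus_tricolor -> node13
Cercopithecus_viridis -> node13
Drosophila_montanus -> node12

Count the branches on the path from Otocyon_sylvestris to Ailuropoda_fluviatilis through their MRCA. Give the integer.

9

The MRCA of Otocyon_sylvestris and Ailuropoda_fluviatilis is the root of the tree.
From Otocyon_sylvestris up to that node: 3 branches. From Ailuropoda_fluviatilis up to the same node: 6 branches. Total: 3 + 6 = 9.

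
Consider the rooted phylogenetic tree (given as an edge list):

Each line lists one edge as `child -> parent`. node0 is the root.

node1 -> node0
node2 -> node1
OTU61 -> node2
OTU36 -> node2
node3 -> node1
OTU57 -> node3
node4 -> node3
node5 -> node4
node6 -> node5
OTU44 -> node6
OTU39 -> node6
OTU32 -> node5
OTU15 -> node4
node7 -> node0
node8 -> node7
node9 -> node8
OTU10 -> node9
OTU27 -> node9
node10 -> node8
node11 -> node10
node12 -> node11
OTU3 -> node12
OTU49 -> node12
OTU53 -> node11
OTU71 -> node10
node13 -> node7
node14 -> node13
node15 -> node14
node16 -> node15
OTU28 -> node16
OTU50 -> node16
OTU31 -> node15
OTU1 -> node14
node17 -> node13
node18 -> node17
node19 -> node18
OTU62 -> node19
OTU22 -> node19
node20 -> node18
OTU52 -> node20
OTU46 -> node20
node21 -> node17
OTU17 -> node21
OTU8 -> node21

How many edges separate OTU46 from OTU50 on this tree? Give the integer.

8

The MRCA of OTU46 and OTU50 is the node subtending ((((OTU28,OTU50),OTU31),OTU1),(((OTU62,OTU22),(OTU52,OTU46)),(OTU17,OTU8))).
From OTU46 up to that node: 4 branches. From OTU50 up to the same node: 4 branches. Total: 4 + 4 = 8.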